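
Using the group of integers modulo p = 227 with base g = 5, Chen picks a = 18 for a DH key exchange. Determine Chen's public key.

Public value = 5^18 (mod 227).
5^1 ≡ 5 (mod 227)
5^2 = (5^1)^2 ≡ 5^2 = 25 ≡ 25 (mod 227)
5^4 = (5^2)^2 ≡ 25^2 = 625 ≡ 171 (mod 227)
5^8 = (5^4)^2 ≡ 171^2 = 29241 ≡ 185 (mod 227)
5^16 = (5^8)^2 ≡ 185^2 = 34225 ≡ 175 (mod 227)
5^18 = 5^16 · 5^2 ≡ 175 · 25 ≡ 62 (mod 227).

62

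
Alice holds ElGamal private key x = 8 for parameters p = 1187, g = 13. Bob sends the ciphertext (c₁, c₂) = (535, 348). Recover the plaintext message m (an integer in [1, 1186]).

28

Shared mask s = c₁^x mod p = 535^8 mod 1187.
535^1 ≡ 535 (mod 1187)
535^2 = (535^1)^2 ≡ 535^2 = 286225 ≡ 158 (mod 1187)
535^4 = (535^2)^2 ≡ 158^2 = 24964 ≡ 37 (mod 1187)
535^8 = (535^4)^2 ≡ 37^2 = 1369 ≡ 182 (mod 1187)
So s = 182; s⁻¹ ≡ 1037 (mod 1187).
m = c₂ · s⁻¹ mod 1187 = 348 · 1037 mod 1187 = 28.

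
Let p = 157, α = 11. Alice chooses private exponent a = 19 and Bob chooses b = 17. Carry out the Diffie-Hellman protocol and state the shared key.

52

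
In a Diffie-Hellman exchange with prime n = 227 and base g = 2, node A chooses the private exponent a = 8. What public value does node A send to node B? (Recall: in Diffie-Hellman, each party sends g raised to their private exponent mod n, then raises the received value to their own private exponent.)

29

Public value = 2^8 mod 227.
2^1 ≡ 2 (mod 227)
2^2 = (2^1)^2 ≡ 2^2 = 4 ≡ 4 (mod 227)
2^4 = (2^2)^2 ≡ 4^2 = 16 ≡ 16 (mod 227)
2^8 = (2^4)^2 ≡ 16^2 = 256 ≡ 29 (mod 227)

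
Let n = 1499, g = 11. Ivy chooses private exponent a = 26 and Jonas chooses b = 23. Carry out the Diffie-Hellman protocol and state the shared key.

1251

Jonas sends B = g^b mod n = 11^23 mod 1499.
11^1 ≡ 11 (mod 1499)
11^2 = (11^1)^2 ≡ 11^2 = 121 ≡ 121 (mod 1499)
11^4 = (11^2)^2 ≡ 121^2 = 14641 ≡ 1150 (mod 1499)
11^8 = (11^4)^2 ≡ 1150^2 = 1322500 ≡ 382 (mod 1499)
11^16 = (11^8)^2 ≡ 382^2 = 145924 ≡ 521 (mod 1499)
11^23 = 11^16 · 11^4 · 11^2 · 11^1 ≡ 521 · 1150 · 121 · 11 ≡ 650 (mod 1499).
So B = 650. Ivy then computes K = B^a mod n = 650^26 mod 1499.
650^1 ≡ 650 (mod 1499)
650^2 = (650^1)^2 ≡ 650^2 = 422500 ≡ 1281 (mod 1499)
650^4 = (650^2)^2 ≡ 1281^2 = 1640961 ≡ 1055 (mod 1499)
650^8 = (650^4)^2 ≡ 1055^2 = 1113025 ≡ 767 (mod 1499)
650^16 = (650^8)^2 ≡ 767^2 = 588289 ≡ 681 (mod 1499)
650^26 = 650^16 · 650^8 · 650^2 ≡ 681 · 767 · 1281 ≡ 1251 (mod 1499).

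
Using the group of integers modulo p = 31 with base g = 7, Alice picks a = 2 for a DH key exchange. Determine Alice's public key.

Public value = 7^2 (mod 31).
7^1 ≡ 7 (mod 31)
7^2 = (7^1)^2 ≡ 7^2 = 49 ≡ 18 (mod 31)

18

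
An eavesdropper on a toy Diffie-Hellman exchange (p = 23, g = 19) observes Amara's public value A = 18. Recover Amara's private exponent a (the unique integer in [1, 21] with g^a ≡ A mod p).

Try successive powers of 19 modulo 23:
19^1 ≡ 19
19^2 ≡ 16
19^3 ≡ 5
19^4 ≡ 3
19^5 ≡ 11
19^6 ≡ 2
19^7 ≡ 15
19^8 ≡ 9
19^9 ≡ 10
19^10 ≡ 6
19^11 ≡ 22
19^12 ≡ 4
19^13 ≡ 7
19^14 ≡ 18
Found: a = 14.

14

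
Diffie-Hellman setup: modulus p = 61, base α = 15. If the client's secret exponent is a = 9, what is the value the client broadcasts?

Public value = 15^{9} \pmod{61}.
15^1 ≡ 15 (mod 61)
15^2 = (15^1)^2 ≡ 15^2 = 225 ≡ 42 (mod 61)
15^4 = (15^2)^2 ≡ 42^2 = 1764 ≡ 56 (mod 61)
15^8 = (15^4)^2 ≡ 56^2 = 3136 ≡ 25 (mod 61)
15^9 = 15^8 · 15^1 ≡ 25 · 15 ≡ 9 (mod 61).

9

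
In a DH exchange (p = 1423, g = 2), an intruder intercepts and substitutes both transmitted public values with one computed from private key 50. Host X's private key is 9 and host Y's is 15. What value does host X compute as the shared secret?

Host X receives an intruder's public value M = 2^50 mod 1423 instead of the honest one.
2^1 ≡ 2 (mod 1423)
2^2 = (2^1)^2 ≡ 2^2 = 4 ≡ 4 (mod 1423)
2^4 = (2^2)^2 ≡ 4^2 = 16 ≡ 16 (mod 1423)
2^8 = (2^4)^2 ≡ 16^2 = 256 ≡ 256 (mod 1423)
2^16 = (2^8)^2 ≡ 256^2 = 65536 ≡ 78 (mod 1423)
2^32 = (2^16)^2 ≡ 78^2 = 6084 ≡ 392 (mod 1423)
2^50 = 2^32 · 2^16 · 2^2 ≡ 392 · 78 · 4 ≡ 1349 (mod 1423).
So M = 1349. Host X computes K = M^9 mod 1423.
1349^1 ≡ 1349 (mod 1423)
1349^2 = (1349^1)^2 ≡ 1349^2 = 1819801 ≡ 1207 (mod 1423)
1349^4 = (1349^2)^2 ≡ 1207^2 = 1456849 ≡ 1120 (mod 1423)
1349^8 = (1349^4)^2 ≡ 1120^2 = 1254400 ≡ 737 (mod 1423)
1349^9 = 1349^8 · 1349^1 ≡ 737 · 1349 ≡ 959 (mod 1423).

959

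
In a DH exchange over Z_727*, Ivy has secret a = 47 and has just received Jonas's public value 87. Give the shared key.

Shared key K = 87^47 mod 727.
87^1 ≡ 87 (mod 727)
87^2 = (87^1)^2 ≡ 87^2 = 7569 ≡ 299 (mod 727)
87^4 = (87^2)^2 ≡ 299^2 = 89401 ≡ 707 (mod 727)
87^8 = (87^4)^2 ≡ 707^2 = 499849 ≡ 400 (mod 727)
87^16 = (87^8)^2 ≡ 400^2 = 160000 ≡ 60 (mod 727)
87^32 = (87^16)^2 ≡ 60^2 = 3600 ≡ 692 (mod 727)
87^47 = 87^32 · 87^8 · 87^4 · 87^2 · 87^1 ≡ 692 · 400 · 707 · 299 · 87 ≡ 26 (mod 727).

26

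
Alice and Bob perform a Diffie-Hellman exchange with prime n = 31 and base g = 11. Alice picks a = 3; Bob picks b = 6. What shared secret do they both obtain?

Bob sends B = g^b mod n = 11^6 mod 31.
11^1 ≡ 11 (mod 31)
11^2 = (11^1)^2 ≡ 11^2 = 121 ≡ 28 (mod 31)
11^4 = (11^2)^2 ≡ 28^2 = 784 ≡ 9 (mod 31)
11^6 = 11^4 · 11^2 ≡ 9 · 28 ≡ 4 (mod 31).
So B = 4. Alice then computes K = B^a mod n = 4^3 mod 31.
4^1 ≡ 4 (mod 31)
4^2 = (4^1)^2 ≡ 4^2 = 16 ≡ 16 (mod 31)
4^3 = 4^2 · 4^1 ≡ 16 · 4 ≡ 2 (mod 31).

2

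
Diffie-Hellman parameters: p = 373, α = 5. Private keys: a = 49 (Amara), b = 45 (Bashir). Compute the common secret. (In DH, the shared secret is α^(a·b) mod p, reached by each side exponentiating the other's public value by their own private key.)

45

Bashir sends B = α^b mod p = 5^45 mod 373.
5^1 ≡ 5 (mod 373)
5^2 = (5^1)^2 ≡ 5^2 = 25 ≡ 25 (mod 373)
5^4 = (5^2)^2 ≡ 25^2 = 625 ≡ 252 (mod 373)
5^8 = (5^4)^2 ≡ 252^2 = 63504 ≡ 94 (mod 373)
5^16 = (5^8)^2 ≡ 94^2 = 8836 ≡ 257 (mod 373)
5^32 = (5^16)^2 ≡ 257^2 = 66049 ≡ 28 (mod 373)
5^45 = 5^32 · 5^8 · 5^4 · 5^1 ≡ 28 · 94 · 252 · 5 ≡ 350 (mod 373).
So B = 350. Amara then computes K = B^a mod p = 350^49 mod 373.
350^1 ≡ 350 (mod 373)
350^2 = (350^1)^2 ≡ 350^2 = 122500 ≡ 156 (mod 373)
350^4 = (350^2)^2 ≡ 156^2 = 24336 ≡ 91 (mod 373)
350^8 = (350^4)^2 ≡ 91^2 = 8281 ≡ 75 (mod 373)
350^16 = (350^8)^2 ≡ 75^2 = 5625 ≡ 30 (mod 373)
350^32 = (350^16)^2 ≡ 30^2 = 900 ≡ 154 (mod 373)
350^49 = 350^32 · 350^16 · 350^1 ≡ 154 · 30 · 350 ≡ 45 (mod 373).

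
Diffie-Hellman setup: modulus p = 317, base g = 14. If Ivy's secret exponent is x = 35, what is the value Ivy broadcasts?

118

Public value = 14^35 mod 317.
14^1 ≡ 14 (mod 317)
14^2 = (14^1)^2 ≡ 14^2 = 196 ≡ 196 (mod 317)
14^4 = (14^2)^2 ≡ 196^2 = 38416 ≡ 59 (mod 317)
14^8 = (14^4)^2 ≡ 59^2 = 3481 ≡ 311 (mod 317)
14^16 = (14^8)^2 ≡ 311^2 = 96721 ≡ 36 (mod 317)
14^32 = (14^16)^2 ≡ 36^2 = 1296 ≡ 28 (mod 317)
14^35 = 14^32 · 14^2 · 14^1 ≡ 28 · 196 · 14 ≡ 118 (mod 317).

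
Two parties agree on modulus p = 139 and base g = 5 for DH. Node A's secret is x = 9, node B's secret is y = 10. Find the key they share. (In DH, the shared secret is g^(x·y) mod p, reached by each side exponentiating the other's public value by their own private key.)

Node A sends A = g^x mod p = 5^9 mod 139.
5^1 ≡ 5 (mod 139)
5^2 = (5^1)^2 ≡ 5^2 = 25 ≡ 25 (mod 139)
5^4 = (5^2)^2 ≡ 25^2 = 625 ≡ 69 (mod 139)
5^8 = (5^4)^2 ≡ 69^2 = 4761 ≡ 35 (mod 139)
5^9 = 5^8 · 5^1 ≡ 35 · 5 ≡ 36 (mod 139).
So A = 36. Node B then computes K = A^y mod p = 36^10 mod 139.
36^1 ≡ 36 (mod 139)
36^2 = (36^1)^2 ≡ 36^2 = 1296 ≡ 45 (mod 139)
36^4 = (36^2)^2 ≡ 45^2 = 2025 ≡ 79 (mod 139)
36^8 = (36^4)^2 ≡ 79^2 = 6241 ≡ 125 (mod 139)
36^10 = 36^8 · 36^2 ≡ 125 · 45 ≡ 65 (mod 139).

65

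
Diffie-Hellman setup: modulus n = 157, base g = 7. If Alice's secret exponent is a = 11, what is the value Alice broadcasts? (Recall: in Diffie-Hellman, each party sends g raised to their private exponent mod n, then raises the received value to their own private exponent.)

134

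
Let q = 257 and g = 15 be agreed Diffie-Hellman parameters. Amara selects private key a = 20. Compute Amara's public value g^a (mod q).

4

Public value = 15^20 (mod 257).
15^1 ≡ 15 (mod 257)
15^2 = (15^1)^2 ≡ 15^2 = 225 ≡ 225 (mod 257)
15^4 = (15^2)^2 ≡ 225^2 = 50625 ≡ 253 (mod 257)
15^8 = (15^4)^2 ≡ 253^2 = 64009 ≡ 16 (mod 257)
15^16 = (15^8)^2 ≡ 16^2 = 256 ≡ 256 (mod 257)
15^20 = 15^16 · 15^4 ≡ 256 · 253 ≡ 4 (mod 257).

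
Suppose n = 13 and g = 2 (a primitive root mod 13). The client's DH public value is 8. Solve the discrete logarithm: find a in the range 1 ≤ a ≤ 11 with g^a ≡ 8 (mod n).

Try successive powers of 2 modulo 13:
2^1 ≡ 2
2^2 ≡ 4
2^3 ≡ 8
Found: a = 3.

3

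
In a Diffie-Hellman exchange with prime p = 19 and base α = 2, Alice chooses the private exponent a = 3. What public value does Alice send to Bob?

8

Public value = 2^3 (mod 19).
2^1 ≡ 2 (mod 19)
2^2 = (2^1)^2 ≡ 2^2 = 4 ≡ 4 (mod 19)
2^3 = 2^2 · 2^1 ≡ 4 · 2 ≡ 8 (mod 19).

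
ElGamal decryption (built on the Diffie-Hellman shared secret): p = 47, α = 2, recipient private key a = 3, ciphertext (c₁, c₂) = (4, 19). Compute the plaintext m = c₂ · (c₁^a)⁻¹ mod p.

Shared mask s = c₁^a mod p = 4^3 mod 47.
4^1 ≡ 4 (mod 47)
4^2 = (4^1)^2 ≡ 4^2 = 16 ≡ 16 (mod 47)
4^3 = 4^2 · 4^1 ≡ 16 · 4 ≡ 17 (mod 47).
So s = 17; s⁻¹ ≡ 36 (mod 47).
m = c₂ · s⁻¹ mod 47 = 19 · 36 mod 47 = 26.

26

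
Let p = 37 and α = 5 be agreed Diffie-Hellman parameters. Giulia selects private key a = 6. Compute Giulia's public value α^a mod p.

11

Public value = 5^6 mod 37.
5^1 ≡ 5 (mod 37)
5^2 = (5^1)^2 ≡ 5^2 = 25 ≡ 25 (mod 37)
5^4 = (5^2)^2 ≡ 25^2 = 625 ≡ 33 (mod 37)
5^6 = 5^4 · 5^2 ≡ 33 · 25 ≡ 11 (mod 37).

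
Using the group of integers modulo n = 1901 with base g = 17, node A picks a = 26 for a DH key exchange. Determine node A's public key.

Public value = 17^26 (mod 1901).
17^1 ≡ 17 (mod 1901)
17^2 = (17^1)^2 ≡ 17^2 = 289 ≡ 289 (mod 1901)
17^4 = (17^2)^2 ≡ 289^2 = 83521 ≡ 1778 (mod 1901)
17^8 = (17^4)^2 ≡ 1778^2 = 3161284 ≡ 1822 (mod 1901)
17^16 = (17^8)^2 ≡ 1822^2 = 3319684 ≡ 538 (mod 1901)
17^26 = 17^16 · 17^8 · 17^2 ≡ 538 · 1822 · 289 ≡ 1184 (mod 1901).

1184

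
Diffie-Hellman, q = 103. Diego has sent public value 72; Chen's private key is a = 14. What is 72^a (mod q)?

30

Shared key K = 72^14 mod 103.
72^1 ≡ 72 (mod 103)
72^2 = (72^1)^2 ≡ 72^2 = 5184 ≡ 34 (mod 103)
72^4 = (72^2)^2 ≡ 34^2 = 1156 ≡ 23 (mod 103)
72^8 = (72^4)^2 ≡ 23^2 = 529 ≡ 14 (mod 103)
72^14 = 72^8 · 72^4 · 72^2 ≡ 14 · 23 · 34 ≡ 30 (mod 103).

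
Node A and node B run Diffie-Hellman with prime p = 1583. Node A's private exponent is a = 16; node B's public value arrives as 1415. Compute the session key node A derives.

113

Shared key K = 1415^16 mod 1583.
1415^1 ≡ 1415 (mod 1583)
1415^2 = (1415^1)^2 ≡ 1415^2 = 2002225 ≡ 1313 (mod 1583)
1415^4 = (1415^2)^2 ≡ 1313^2 = 1723969 ≡ 82 (mod 1583)
1415^8 = (1415^4)^2 ≡ 82^2 = 6724 ≡ 392 (mod 1583)
1415^16 = (1415^8)^2 ≡ 392^2 = 153664 ≡ 113 (mod 1583)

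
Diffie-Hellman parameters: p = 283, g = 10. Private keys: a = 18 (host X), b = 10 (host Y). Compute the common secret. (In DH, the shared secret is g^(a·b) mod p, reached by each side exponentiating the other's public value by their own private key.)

Host X sends A = g^a mod p = 10^18 mod 283.
10^1 ≡ 10 (mod 283)
10^2 = (10^1)^2 ≡ 10^2 = 100 ≡ 100 (mod 283)
10^4 = (10^2)^2 ≡ 100^2 = 10000 ≡ 95 (mod 283)
10^8 = (10^4)^2 ≡ 95^2 = 9025 ≡ 252 (mod 283)
10^16 = (10^8)^2 ≡ 252^2 = 63504 ≡ 112 (mod 283)
10^18 = 10^16 · 10^2 ≡ 112 · 100 ≡ 163 (mod 283).
So A = 163. Host Y then computes K = A^b mod p = 163^10 mod 283.
163^1 ≡ 163 (mod 283)
163^2 = (163^1)^2 ≡ 163^2 = 26569 ≡ 250 (mod 283)
163^4 = (163^2)^2 ≡ 250^2 = 62500 ≡ 240 (mod 283)
163^8 = (163^4)^2 ≡ 240^2 = 57600 ≡ 151 (mod 283)
163^10 = 163^8 · 163^2 ≡ 151 · 250 ≡ 111 (mod 283).

111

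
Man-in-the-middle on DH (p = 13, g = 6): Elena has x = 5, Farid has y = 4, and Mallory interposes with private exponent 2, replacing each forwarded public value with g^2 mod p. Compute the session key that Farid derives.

3

Farid receives Mallory's public value M = 6^2 mod 13 instead of the honest one.
6^1 ≡ 6 (mod 13)
6^2 = (6^1)^2 ≡ 6^2 = 36 ≡ 10 (mod 13)
So M = 10. Farid computes K = M^4 mod 13.
10^1 ≡ 10 (mod 13)
10^2 = (10^1)^2 ≡ 10^2 = 100 ≡ 9 (mod 13)
10^4 = (10^2)^2 ≡ 9^2 = 81 ≡ 3 (mod 13)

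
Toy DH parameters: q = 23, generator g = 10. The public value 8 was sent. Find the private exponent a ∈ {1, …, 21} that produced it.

2

Try successive powers of 10 modulo 23:
10^1 ≡ 10
10^2 ≡ 8
Found: a = 2.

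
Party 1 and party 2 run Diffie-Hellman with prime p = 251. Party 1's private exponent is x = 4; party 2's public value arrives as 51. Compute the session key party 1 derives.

Shared key K = 51^4 mod 251.
51^1 ≡ 51 (mod 251)
51^2 = (51^1)^2 ≡ 51^2 = 2601 ≡ 91 (mod 251)
51^4 = (51^2)^2 ≡ 91^2 = 8281 ≡ 249 (mod 251)

249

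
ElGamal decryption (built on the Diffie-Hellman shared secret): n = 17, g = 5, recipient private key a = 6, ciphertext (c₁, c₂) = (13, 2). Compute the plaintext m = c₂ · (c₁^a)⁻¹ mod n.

15

Shared mask s = c₁^a mod n = 13^6 mod 17.
13^1 ≡ 13 (mod 17)
13^2 = (13^1)^2 ≡ 13^2 = 169 ≡ 16 (mod 17)
13^4 = (13^2)^2 ≡ 16^2 = 256 ≡ 1 (mod 17)
13^6 = 13^4 · 13^2 ≡ 1 · 16 ≡ 16 (mod 17).
So s = 16; s⁻¹ ≡ 16 (mod 17).
m = c₂ · s⁻¹ mod 17 = 2 · 16 mod 17 = 15.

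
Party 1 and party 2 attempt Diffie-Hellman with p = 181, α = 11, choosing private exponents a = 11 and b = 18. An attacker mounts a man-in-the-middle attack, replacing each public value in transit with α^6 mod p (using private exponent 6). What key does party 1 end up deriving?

Party 1 receives an attacker's public value M = 11^6 mod 181 instead of the honest one.
11^1 ≡ 11 (mod 181)
11^2 = (11^1)^2 ≡ 11^2 = 121 ≡ 121 (mod 181)
11^4 = (11^2)^2 ≡ 121^2 = 14641 ≡ 161 (mod 181)
11^6 = 11^4 · 11^2 ≡ 161 · 121 ≡ 114 (mod 181).
So M = 114. Party 1 computes K = M^11 mod 181.
114^1 ≡ 114 (mod 181)
114^2 = (114^1)^2 ≡ 114^2 = 12996 ≡ 145 (mod 181)
114^4 = (114^2)^2 ≡ 145^2 = 21025 ≡ 29 (mod 181)
114^8 = (114^4)^2 ≡ 29^2 = 841 ≡ 117 (mod 181)
114^11 = 114^8 · 114^2 · 114^1 ≡ 117 · 145 · 114 ≡ 25 (mod 181).

25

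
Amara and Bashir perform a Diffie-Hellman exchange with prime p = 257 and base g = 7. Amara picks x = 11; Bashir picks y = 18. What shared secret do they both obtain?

Amara sends A = g^x mod p = 7^11 mod 257.
7^1 ≡ 7 (mod 257)
7^2 = (7^1)^2 ≡ 7^2 = 49 ≡ 49 (mod 257)
7^4 = (7^2)^2 ≡ 49^2 = 2401 ≡ 88 (mod 257)
7^8 = (7^4)^2 ≡ 88^2 = 7744 ≡ 34 (mod 257)
7^11 = 7^8 · 7^2 · 7^1 ≡ 34 · 49 · 7 ≡ 97 (mod 257).
So A = 97. Bashir then computes K = A^y mod p = 97^18 mod 257.
97^1 ≡ 97 (mod 257)
97^2 = (97^1)^2 ≡ 97^2 = 9409 ≡ 157 (mod 257)
97^4 = (97^2)^2 ≡ 157^2 = 24649 ≡ 234 (mod 257)
97^8 = (97^4)^2 ≡ 234^2 = 54756 ≡ 15 (mod 257)
97^16 = (97^8)^2 ≡ 15^2 = 225 ≡ 225 (mod 257)
97^18 = 97^16 · 97^2 ≡ 225 · 157 ≡ 116 (mod 257).

116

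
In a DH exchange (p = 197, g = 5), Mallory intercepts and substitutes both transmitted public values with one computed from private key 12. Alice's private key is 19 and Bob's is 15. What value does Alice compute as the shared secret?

Alice receives Mallory's public value M = 5^12 mod 197 instead of the honest one.
5^1 ≡ 5 (mod 197)
5^2 = (5^1)^2 ≡ 5^2 = 25 ≡ 25 (mod 197)
5^4 = (5^2)^2 ≡ 25^2 = 625 ≡ 34 (mod 197)
5^8 = (5^4)^2 ≡ 34^2 = 1156 ≡ 171 (mod 197)
5^12 = 5^8 · 5^4 ≡ 171 · 34 ≡ 101 (mod 197).
So M = 101. Alice computes K = M^19 mod 197.
101^1 ≡ 101 (mod 197)
101^2 = (101^1)^2 ≡ 101^2 = 10201 ≡ 154 (mod 197)
101^4 = (101^2)^2 ≡ 154^2 = 23716 ≡ 76 (mod 197)
101^8 = (101^4)^2 ≡ 76^2 = 5776 ≡ 63 (mod 197)
101^16 = (101^8)^2 ≡ 63^2 = 3969 ≡ 29 (mod 197)
101^19 = 101^16 · 101^2 · 101^1 ≡ 29 · 154 · 101 ≡ 133 (mod 197).

133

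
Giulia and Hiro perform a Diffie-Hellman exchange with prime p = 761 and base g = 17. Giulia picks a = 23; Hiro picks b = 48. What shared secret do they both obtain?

184

Hiro sends B = g^b mod p = 17^48 mod 761.
17^1 ≡ 17 (mod 761)
17^2 = (17^1)^2 ≡ 17^2 = 289 ≡ 289 (mod 761)
17^4 = (17^2)^2 ≡ 289^2 = 83521 ≡ 572 (mod 761)
17^8 = (17^4)^2 ≡ 572^2 = 327184 ≡ 715 (mod 761)
17^16 = (17^8)^2 ≡ 715^2 = 511225 ≡ 594 (mod 761)
17^32 = (17^16)^2 ≡ 594^2 = 352836 ≡ 493 (mod 761)
17^48 = 17^32 · 17^16 ≡ 493 · 594 ≡ 618 (mod 761).
So B = 618. Giulia then computes K = B^a mod p = 618^23 mod 761.
618^1 ≡ 618 (mod 761)
618^2 = (618^1)^2 ≡ 618^2 = 381924 ≡ 663 (mod 761)
618^4 = (618^2)^2 ≡ 663^2 = 439569 ≡ 472 (mod 761)
618^8 = (618^4)^2 ≡ 472^2 = 222784 ≡ 572 (mod 761)
618^16 = (618^8)^2 ≡ 572^2 = 327184 ≡ 715 (mod 761)
618^23 = 618^16 · 618^4 · 618^2 · 618^1 ≡ 715 · 472 · 663 · 618 ≡ 184 (mod 761).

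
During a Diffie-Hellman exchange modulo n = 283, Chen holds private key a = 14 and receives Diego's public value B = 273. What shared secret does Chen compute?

Shared key K = 273^14 mod 283.
273^1 ≡ 273 (mod 283)
273^2 = (273^1)^2 ≡ 273^2 = 74529 ≡ 100 (mod 283)
273^4 = (273^2)^2 ≡ 100^2 = 10000 ≡ 95 (mod 283)
273^8 = (273^4)^2 ≡ 95^2 = 9025 ≡ 252 (mod 283)
273^14 = 273^8 · 273^4 · 273^2 ≡ 252 · 95 · 100 ≡ 103 (mod 283).

103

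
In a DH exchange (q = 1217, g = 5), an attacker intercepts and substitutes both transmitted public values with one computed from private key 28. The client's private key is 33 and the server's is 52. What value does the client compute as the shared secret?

The client receives an attacker's public value M = 5^28 mod 1217 instead of the honest one.
5^1 ≡ 5 (mod 1217)
5^2 = (5^1)^2 ≡ 5^2 = 25 ≡ 25 (mod 1217)
5^4 = (5^2)^2 ≡ 25^2 = 625 ≡ 625 (mod 1217)
5^8 = (5^4)^2 ≡ 625^2 = 390625 ≡ 1185 (mod 1217)
5^16 = (5^8)^2 ≡ 1185^2 = 1404225 ≡ 1024 (mod 1217)
5^28 = 5^16 · 5^8 · 5^4 ≡ 1024 · 1185 · 625 ≡ 893 (mod 1217).
So M = 893. The client computes K = M^33 mod 1217.
893^1 ≡ 893 (mod 1217)
893^2 = (893^1)^2 ≡ 893^2 = 797449 ≡ 314 (mod 1217)
893^4 = (893^2)^2 ≡ 314^2 = 98596 ≡ 19 (mod 1217)
893^8 = (893^4)^2 ≡ 19^2 = 361 ≡ 361 (mod 1217)
893^16 = (893^8)^2 ≡ 361^2 = 130321 ≡ 102 (mod 1217)
893^32 = (893^16)^2 ≡ 102^2 = 10404 ≡ 668 (mod 1217)
893^33 = 893^32 · 893^1 ≡ 668 · 893 ≡ 194 (mod 1217).

194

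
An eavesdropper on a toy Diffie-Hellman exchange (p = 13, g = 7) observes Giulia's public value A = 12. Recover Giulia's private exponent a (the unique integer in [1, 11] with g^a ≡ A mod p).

6

Try successive powers of 7 modulo 13:
7^1 ≡ 7
7^2 ≡ 10
7^3 ≡ 5
7^4 ≡ 9
7^5 ≡ 11
7^6 ≡ 12
Found: a = 6.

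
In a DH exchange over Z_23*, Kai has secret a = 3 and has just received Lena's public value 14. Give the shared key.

Shared key K = 14^3 mod 23.
14^1 ≡ 14 (mod 23)
14^2 = (14^1)^2 ≡ 14^2 = 196 ≡ 12 (mod 23)
14^3 = 14^2 · 14^1 ≡ 12 · 14 ≡ 7 (mod 23).

7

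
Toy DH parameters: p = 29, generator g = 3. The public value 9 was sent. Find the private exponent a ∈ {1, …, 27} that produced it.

2

Try successive powers of 3 modulo 29:
3^1 ≡ 3
3^2 ≡ 9
Found: a = 2.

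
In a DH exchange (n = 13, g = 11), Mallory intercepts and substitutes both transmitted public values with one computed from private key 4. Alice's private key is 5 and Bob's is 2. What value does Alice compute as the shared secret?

Alice receives Mallory's public value M = 11^4 mod 13 instead of the honest one.
11^1 ≡ 11 (mod 13)
11^2 = (11^1)^2 ≡ 11^2 = 121 ≡ 4 (mod 13)
11^4 = (11^2)^2 ≡ 4^2 = 16 ≡ 3 (mod 13)
So M = 3. Alice computes K = M^5 mod 13.
3^1 ≡ 3 (mod 13)
3^2 = (3^1)^2 ≡ 3^2 = 9 ≡ 9 (mod 13)
3^4 = (3^2)^2 ≡ 9^2 = 81 ≡ 3 (mod 13)
3^5 = 3^4 · 3^1 ≡ 3 · 3 ≡ 9 (mod 13).

9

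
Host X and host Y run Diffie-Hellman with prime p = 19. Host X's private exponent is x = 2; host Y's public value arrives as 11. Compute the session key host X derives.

7

Shared key K = 11^2 mod 19.
11^1 ≡ 11 (mod 19)
11^2 = (11^1)^2 ≡ 11^2 = 121 ≡ 7 (mod 19)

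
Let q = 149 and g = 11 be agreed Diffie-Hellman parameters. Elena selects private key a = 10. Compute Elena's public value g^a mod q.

26

Public value = 11^10 mod 149.
11^1 ≡ 11 (mod 149)
11^2 = (11^1)^2 ≡ 11^2 = 121 ≡ 121 (mod 149)
11^4 = (11^2)^2 ≡ 121^2 = 14641 ≡ 39 (mod 149)
11^8 = (11^4)^2 ≡ 39^2 = 1521 ≡ 31 (mod 149)
11^10 = 11^8 · 11^2 ≡ 31 · 121 ≡ 26 (mod 149).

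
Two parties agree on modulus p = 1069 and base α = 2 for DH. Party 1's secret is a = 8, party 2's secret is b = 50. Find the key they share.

125

Party 1 sends A = α^a mod p = 2^8 mod 1069.
2^1 ≡ 2 (mod 1069)
2^2 = (2^1)^2 ≡ 2^2 = 4 ≡ 4 (mod 1069)
2^4 = (2^2)^2 ≡ 4^2 = 16 ≡ 16 (mod 1069)
2^8 = (2^4)^2 ≡ 16^2 = 256 ≡ 256 (mod 1069)
So A = 256. Party 2 then computes K = A^b mod p = 256^50 mod 1069.
256^1 ≡ 256 (mod 1069)
256^2 = (256^1)^2 ≡ 256^2 = 65536 ≡ 327 (mod 1069)
256^4 = (256^2)^2 ≡ 327^2 = 106929 ≡ 29 (mod 1069)
256^8 = (256^4)^2 ≡ 29^2 = 841 ≡ 841 (mod 1069)
256^16 = (256^8)^2 ≡ 841^2 = 707281 ≡ 672 (mod 1069)
256^32 = (256^16)^2 ≡ 672^2 = 451584 ≡ 466 (mod 1069)
256^50 = 256^32 · 256^16 · 256^2 ≡ 466 · 672 · 327 ≡ 125 (mod 1069).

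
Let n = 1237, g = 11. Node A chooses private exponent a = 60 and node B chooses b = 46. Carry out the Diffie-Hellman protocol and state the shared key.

1202

Node A sends A = g^a mod n = 11^60 mod 1237.
11^1 ≡ 11 (mod 1237)
11^2 = (11^1)^2 ≡ 11^2 = 121 ≡ 121 (mod 1237)
11^4 = (11^2)^2 ≡ 121^2 = 14641 ≡ 1034 (mod 1237)
11^8 = (11^4)^2 ≡ 1034^2 = 1069156 ≡ 388 (mod 1237)
11^16 = (11^8)^2 ≡ 388^2 = 150544 ≡ 867 (mod 1237)
11^32 = (11^16)^2 ≡ 867^2 = 751689 ≡ 830 (mod 1237)
11^60 = 11^32 · 11^16 · 11^8 · 11^4 ≡ 830 · 867 · 388 · 1034 ≡ 226 (mod 1237).
So A = 226. Node B then computes K = A^b mod n = 226^46 mod 1237.
226^1 ≡ 226 (mod 1237)
226^2 = (226^1)^2 ≡ 226^2 = 51076 ≡ 359 (mod 1237)
226^4 = (226^2)^2 ≡ 359^2 = 128881 ≡ 233 (mod 1237)
226^8 = (226^4)^2 ≡ 233^2 = 54289 ≡ 1098 (mod 1237)
226^16 = (226^8)^2 ≡ 1098^2 = 1205604 ≡ 766 (mod 1237)
226^32 = (226^16)^2 ≡ 766^2 = 586756 ≡ 418 (mod 1237)
226^46 = 226^32 · 226^8 · 226^4 · 226^2 ≡ 418 · 1098 · 233 · 359 ≡ 1202 (mod 1237).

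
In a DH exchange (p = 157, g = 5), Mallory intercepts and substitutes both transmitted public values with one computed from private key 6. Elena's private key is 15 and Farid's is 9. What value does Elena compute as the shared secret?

Elena receives Mallory's public value M = 5^6 mod 157 instead of the honest one.
5^1 ≡ 5 (mod 157)
5^2 = (5^1)^2 ≡ 5^2 = 25 ≡ 25 (mod 157)
5^4 = (5^2)^2 ≡ 25^2 = 625 ≡ 154 (mod 157)
5^6 = 5^4 · 5^2 ≡ 154 · 25 ≡ 82 (mod 157).
So M = 82. Elena computes K = M^15 mod 157.
82^1 ≡ 82 (mod 157)
82^2 = (82^1)^2 ≡ 82^2 = 6724 ≡ 130 (mod 157)
82^4 = (82^2)^2 ≡ 130^2 = 16900 ≡ 101 (mod 157)
82^8 = (82^4)^2 ≡ 101^2 = 10201 ≡ 153 (mod 157)
82^15 = 82^8 · 82^4 · 82^2 · 82^1 ≡ 153 · 101 · 130 · 82 ≡ 27 (mod 157).

27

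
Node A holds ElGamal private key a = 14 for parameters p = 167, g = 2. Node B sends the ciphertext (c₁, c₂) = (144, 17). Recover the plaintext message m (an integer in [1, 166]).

Shared mask s = c₁^a mod p = 144^14 mod 167.
144^1 ≡ 144 (mod 167)
144^2 = (144^1)^2 ≡ 144^2 = 20736 ≡ 28 (mod 167)
144^4 = (144^2)^2 ≡ 28^2 = 784 ≡ 116 (mod 167)
144^8 = (144^4)^2 ≡ 116^2 = 13456 ≡ 96 (mod 167)
144^14 = 144^8 · 144^4 · 144^2 ≡ 96 · 116 · 28 ≡ 19 (mod 167).
So s = 19; s⁻¹ ≡ 44 (mod 167).
m = c₂ · s⁻¹ mod 167 = 17 · 44 mod 167 = 80.

80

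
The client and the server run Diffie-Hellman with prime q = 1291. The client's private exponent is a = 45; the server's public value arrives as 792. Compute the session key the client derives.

918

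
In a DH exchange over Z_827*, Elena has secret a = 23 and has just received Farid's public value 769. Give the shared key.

751

Shared key K = 769^23 mod 827.
769^1 ≡ 769 (mod 827)
769^2 = (769^1)^2 ≡ 769^2 = 591361 ≡ 56 (mod 827)
769^4 = (769^2)^2 ≡ 56^2 = 3136 ≡ 655 (mod 827)
769^8 = (769^4)^2 ≡ 655^2 = 429025 ≡ 639 (mod 827)
769^16 = (769^8)^2 ≡ 639^2 = 408321 ≡ 610 (mod 827)
769^23 = 769^16 · 769^4 · 769^2 · 769^1 ≡ 610 · 655 · 56 · 769 ≡ 751 (mod 827).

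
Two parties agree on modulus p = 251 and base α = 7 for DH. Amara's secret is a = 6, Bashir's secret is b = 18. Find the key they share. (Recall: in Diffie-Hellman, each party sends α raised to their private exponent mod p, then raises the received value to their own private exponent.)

73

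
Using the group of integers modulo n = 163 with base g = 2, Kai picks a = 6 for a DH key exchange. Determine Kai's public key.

64

Public value = 2^6 (mod 163).
2^1 ≡ 2 (mod 163)
2^2 = (2^1)^2 ≡ 2^2 = 4 ≡ 4 (mod 163)
2^4 = (2^2)^2 ≡ 4^2 = 16 ≡ 16 (mod 163)
2^6 = 2^4 · 2^2 ≡ 16 · 4 ≡ 64 (mod 163).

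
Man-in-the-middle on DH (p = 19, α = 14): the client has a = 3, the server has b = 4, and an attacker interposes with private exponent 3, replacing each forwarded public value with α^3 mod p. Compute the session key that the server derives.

11

The server receives an attacker's public value M = 14^3 mod 19 instead of the honest one.
14^1 ≡ 14 (mod 19)
14^2 = (14^1)^2 ≡ 14^2 = 196 ≡ 6 (mod 19)
14^3 = 14^2 · 14^1 ≡ 6 · 14 ≡ 8 (mod 19).
So M = 8. The server computes K = M^4 mod 19.
8^1 ≡ 8 (mod 19)
8^2 = (8^1)^2 ≡ 8^2 = 64 ≡ 7 (mod 19)
8^4 = (8^2)^2 ≡ 7^2 = 49 ≡ 11 (mod 19)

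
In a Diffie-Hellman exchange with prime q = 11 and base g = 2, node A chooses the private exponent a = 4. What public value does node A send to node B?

5

Public value = 2^4 mod 11.
2^1 ≡ 2 (mod 11)
2^2 = (2^1)^2 ≡ 2^2 = 4 ≡ 4 (mod 11)
2^4 = (2^2)^2 ≡ 4^2 = 16 ≡ 5 (mod 11)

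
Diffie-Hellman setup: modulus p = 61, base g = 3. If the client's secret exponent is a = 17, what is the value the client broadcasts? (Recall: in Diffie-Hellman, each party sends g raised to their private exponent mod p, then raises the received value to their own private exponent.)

52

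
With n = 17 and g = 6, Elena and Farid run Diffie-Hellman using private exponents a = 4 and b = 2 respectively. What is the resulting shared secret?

16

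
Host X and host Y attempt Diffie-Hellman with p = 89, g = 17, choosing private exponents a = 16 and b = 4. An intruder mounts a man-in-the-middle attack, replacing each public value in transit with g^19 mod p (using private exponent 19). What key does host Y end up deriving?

2

Host Y receives an intruder's public value M = 17^19 mod 89 instead of the honest one.
17^1 ≡ 17 (mod 89)
17^2 = (17^1)^2 ≡ 17^2 = 289 ≡ 22 (mod 89)
17^4 = (17^2)^2 ≡ 22^2 = 484 ≡ 39 (mod 89)
17^8 = (17^4)^2 ≡ 39^2 = 1521 ≡ 8 (mod 89)
17^16 = (17^8)^2 ≡ 8^2 = 64 ≡ 64 (mod 89)
17^19 = 17^16 · 17^2 · 17^1 ≡ 64 · 22 · 17 ≡ 84 (mod 89).
So M = 84. Host Y computes K = M^4 mod 89.
84^1 ≡ 84 (mod 89)
84^2 = (84^1)^2 ≡ 84^2 = 7056 ≡ 25 (mod 89)
84^4 = (84^2)^2 ≡ 25^2 = 625 ≡ 2 (mod 89)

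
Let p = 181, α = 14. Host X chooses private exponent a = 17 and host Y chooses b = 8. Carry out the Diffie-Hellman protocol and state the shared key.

14

Host X sends A = α^a mod p = 14^17 mod 181.
14^1 ≡ 14 (mod 181)
14^2 = (14^1)^2 ≡ 14^2 = 196 ≡ 15 (mod 181)
14^4 = (14^2)^2 ≡ 15^2 = 225 ≡ 44 (mod 181)
14^8 = (14^4)^2 ≡ 44^2 = 1936 ≡ 126 (mod 181)
14^16 = (14^8)^2 ≡ 126^2 = 15876 ≡ 129 (mod 181)
14^17 = 14^16 · 14^1 ≡ 129 · 14 ≡ 177 (mod 181).
So A = 177. Host Y then computes K = A^b mod p = 177^8 mod 181.
177^1 ≡ 177 (mod 181)
177^2 = (177^1)^2 ≡ 177^2 = 31329 ≡ 16 (mod 181)
177^4 = (177^2)^2 ≡ 16^2 = 256 ≡ 75 (mod 181)
177^8 = (177^4)^2 ≡ 75^2 = 5625 ≡ 14 (mod 181)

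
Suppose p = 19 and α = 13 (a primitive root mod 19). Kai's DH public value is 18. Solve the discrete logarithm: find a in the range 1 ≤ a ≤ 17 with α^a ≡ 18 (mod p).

9

Try successive powers of 13 modulo 19:
13^1 ≡ 13
13^2 ≡ 17
13^3 ≡ 12
13^4 ≡ 4
13^5 ≡ 14
13^6 ≡ 11
13^7 ≡ 10
13^8 ≡ 16
13^9 ≡ 18
Found: a = 9.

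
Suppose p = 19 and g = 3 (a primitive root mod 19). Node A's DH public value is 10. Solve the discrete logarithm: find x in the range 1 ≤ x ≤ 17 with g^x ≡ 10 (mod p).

11

Try successive powers of 3 modulo 19:
3^1 ≡ 3
3^2 ≡ 9
3^3 ≡ 8
3^4 ≡ 5
3^5 ≡ 15
3^6 ≡ 7
3^7 ≡ 2
3^8 ≡ 6
3^9 ≡ 18
3^10 ≡ 16
3^11 ≡ 10
Found: x = 11.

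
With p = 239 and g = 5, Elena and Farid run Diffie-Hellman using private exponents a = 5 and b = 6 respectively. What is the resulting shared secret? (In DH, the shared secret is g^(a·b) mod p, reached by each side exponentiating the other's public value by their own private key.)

134

Farid sends B = g^b mod p = 5^6 mod 239.
5^1 ≡ 5 (mod 239)
5^2 = (5^1)^2 ≡ 5^2 = 25 ≡ 25 (mod 239)
5^4 = (5^2)^2 ≡ 25^2 = 625 ≡ 147 (mod 239)
5^6 = 5^4 · 5^2 ≡ 147 · 25 ≡ 90 (mod 239).
So B = 90. Elena then computes K = B^a mod p = 90^5 mod 239.
90^1 ≡ 90 (mod 239)
90^2 = (90^1)^2 ≡ 90^2 = 8100 ≡ 213 (mod 239)
90^4 = (90^2)^2 ≡ 213^2 = 45369 ≡ 198 (mod 239)
90^5 = 90^4 · 90^1 ≡ 198 · 90 ≡ 134 (mod 239).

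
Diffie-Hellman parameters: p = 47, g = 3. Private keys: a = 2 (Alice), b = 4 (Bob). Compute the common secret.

28

Alice sends A = g^a mod p = 3^2 mod 47.
3^1 ≡ 3 (mod 47)
3^2 = (3^1)^2 ≡ 3^2 = 9 ≡ 9 (mod 47)
So A = 9. Bob then computes K = A^b mod p = 9^4 mod 47.
9^1 ≡ 9 (mod 47)
9^2 = (9^1)^2 ≡ 9^2 = 81 ≡ 34 (mod 47)
9^4 = (9^2)^2 ≡ 34^2 = 1156 ≡ 28 (mod 47)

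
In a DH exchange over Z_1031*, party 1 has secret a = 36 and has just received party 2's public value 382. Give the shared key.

Shared key K = 382^36 mod 1031.
382^1 ≡ 382 (mod 1031)
382^2 = (382^1)^2 ≡ 382^2 = 145924 ≡ 553 (mod 1031)
382^4 = (382^2)^2 ≡ 553^2 = 305809 ≡ 633 (mod 1031)
382^8 = (382^4)^2 ≡ 633^2 = 400689 ≡ 661 (mod 1031)
382^16 = (382^8)^2 ≡ 661^2 = 436921 ≡ 808 (mod 1031)
382^32 = (382^16)^2 ≡ 808^2 = 652864 ≡ 241 (mod 1031)
382^36 = 382^32 · 382^4 ≡ 241 · 633 ≡ 996 (mod 1031).

996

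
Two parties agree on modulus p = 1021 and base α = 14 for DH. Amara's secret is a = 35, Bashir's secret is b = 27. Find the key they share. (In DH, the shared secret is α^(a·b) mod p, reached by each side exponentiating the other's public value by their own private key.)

852

Bashir sends B = α^b mod p = 14^27 mod 1021.
14^1 ≡ 14 (mod 1021)
14^2 = (14^1)^2 ≡ 14^2 = 196 ≡ 196 (mod 1021)
14^4 = (14^2)^2 ≡ 196^2 = 38416 ≡ 639 (mod 1021)
14^8 = (14^4)^2 ≡ 639^2 = 408321 ≡ 942 (mod 1021)
14^16 = (14^8)^2 ≡ 942^2 = 887364 ≡ 115 (mod 1021)
14^27 = 14^16 · 14^8 · 14^2 · 14^1 ≡ 115 · 942 · 196 · 14 ≡ 517 (mod 1021).
So B = 517. Amara then computes K = B^a mod p = 517^35 mod 1021.
517^1 ≡ 517 (mod 1021)
517^2 = (517^1)^2 ≡ 517^2 = 267289 ≡ 808 (mod 1021)
517^4 = (517^2)^2 ≡ 808^2 = 652864 ≡ 445 (mod 1021)
517^8 = (517^4)^2 ≡ 445^2 = 198025 ≡ 972 (mod 1021)
517^16 = (517^8)^2 ≡ 972^2 = 944784 ≡ 359 (mod 1021)
517^32 = (517^16)^2 ≡ 359^2 = 128881 ≡ 235 (mod 1021)
517^35 = 517^32 · 517^2 · 517^1 ≡ 235 · 808 · 517 ≡ 852 (mod 1021).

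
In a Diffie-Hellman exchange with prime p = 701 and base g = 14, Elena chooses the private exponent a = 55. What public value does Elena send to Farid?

Public value = 14^55 (mod 701).
14^1 ≡ 14 (mod 701)
14^2 = (14^1)^2 ≡ 14^2 = 196 ≡ 196 (mod 701)
14^4 = (14^2)^2 ≡ 196^2 = 38416 ≡ 562 (mod 701)
14^8 = (14^4)^2 ≡ 562^2 = 315844 ≡ 394 (mod 701)
14^16 = (14^8)^2 ≡ 394^2 = 155236 ≡ 315 (mod 701)
14^32 = (14^16)^2 ≡ 315^2 = 99225 ≡ 384 (mod 701)
14^55 = 14^32 · 14^16 · 14^4 · 14^2 · 14^1 ≡ 384 · 315 · 562 · 196 · 14 ≡ 104 (mod 701).

104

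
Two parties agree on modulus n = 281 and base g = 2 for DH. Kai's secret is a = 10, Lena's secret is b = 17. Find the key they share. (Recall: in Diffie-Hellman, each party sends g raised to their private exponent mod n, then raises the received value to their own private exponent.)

79

Lena sends B = g^b mod n = 2^17 mod 281.
2^1 ≡ 2 (mod 281)
2^2 = (2^1)^2 ≡ 2^2 = 4 ≡ 4 (mod 281)
2^4 = (2^2)^2 ≡ 4^2 = 16 ≡ 16 (mod 281)
2^8 = (2^4)^2 ≡ 16^2 = 256 ≡ 256 (mod 281)
2^16 = (2^8)^2 ≡ 256^2 = 65536 ≡ 63 (mod 281)
2^17 = 2^16 · 2^1 ≡ 63 · 2 ≡ 126 (mod 281).
So B = 126. Kai then computes K = B^a mod n = 126^10 mod 281.
126^1 ≡ 126 (mod 281)
126^2 = (126^1)^2 ≡ 126^2 = 15876 ≡ 140 (mod 281)
126^4 = (126^2)^2 ≡ 140^2 = 19600 ≡ 211 (mod 281)
126^8 = (126^4)^2 ≡ 211^2 = 44521 ≡ 123 (mod 281)
126^10 = 126^8 · 126^2 ≡ 123 · 140 ≡ 79 (mod 281).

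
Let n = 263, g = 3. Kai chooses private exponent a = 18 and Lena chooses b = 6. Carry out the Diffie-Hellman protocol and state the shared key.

173

Lena sends B = g^b mod n = 3^6 mod 263.
3^1 ≡ 3 (mod 263)
3^2 = (3^1)^2 ≡ 3^2 = 9 ≡ 9 (mod 263)
3^4 = (3^2)^2 ≡ 9^2 = 81 ≡ 81 (mod 263)
3^6 = 3^4 · 3^2 ≡ 81 · 9 ≡ 203 (mod 263).
So B = 203. Kai then computes K = B^a mod n = 203^18 mod 263.
203^1 ≡ 203 (mod 263)
203^2 = (203^1)^2 ≡ 203^2 = 41209 ≡ 181 (mod 263)
203^4 = (203^2)^2 ≡ 181^2 = 32761 ≡ 149 (mod 263)
203^8 = (203^4)^2 ≡ 149^2 = 22201 ≡ 109 (mod 263)
203^16 = (203^8)^2 ≡ 109^2 = 11881 ≡ 46 (mod 263)
203^18 = 203^16 · 203^2 ≡ 46 · 181 ≡ 173 (mod 263).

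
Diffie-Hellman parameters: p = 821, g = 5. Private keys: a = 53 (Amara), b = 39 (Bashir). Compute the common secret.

Amara sends A = g^a mod p = 5^53 mod 821.
5^1 ≡ 5 (mod 821)
5^2 = (5^1)^2 ≡ 5^2 = 25 ≡ 25 (mod 821)
5^4 = (5^2)^2 ≡ 25^2 = 625 ≡ 625 (mod 821)
5^8 = (5^4)^2 ≡ 625^2 = 390625 ≡ 650 (mod 821)
5^16 = (5^8)^2 ≡ 650^2 = 422500 ≡ 506 (mod 821)
5^32 = (5^16)^2 ≡ 506^2 = 256036 ≡ 705 (mod 821)
5^53 = 5^32 · 5^16 · 5^4 · 5^1 ≡ 705 · 506 · 625 · 5 ≡ 357 (mod 821).
So A = 357. Bashir then computes K = A^b mod p = 357^39 mod 821.
357^1 ≡ 357 (mod 821)
357^2 = (357^1)^2 ≡ 357^2 = 127449 ≡ 194 (mod 821)
357^4 = (357^2)^2 ≡ 194^2 = 37636 ≡ 691 (mod 821)
357^8 = (357^4)^2 ≡ 691^2 = 477481 ≡ 480 (mod 821)
357^16 = (357^8)^2 ≡ 480^2 = 230400 ≡ 520 (mod 821)
357^32 = (357^16)^2 ≡ 520^2 = 270400 ≡ 291 (mod 821)
357^39 = 357^32 · 357^4 · 357^2 · 357^1 ≡ 291 · 691 · 194 · 357 ≡ 67 (mod 821).

67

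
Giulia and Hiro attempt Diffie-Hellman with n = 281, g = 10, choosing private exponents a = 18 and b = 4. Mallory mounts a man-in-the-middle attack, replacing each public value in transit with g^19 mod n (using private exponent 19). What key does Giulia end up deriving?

Giulia receives Mallory's public value M = 10^19 mod 281 instead of the honest one.
10^1 ≡ 10 (mod 281)
10^2 = (10^1)^2 ≡ 10^2 = 100 ≡ 100 (mod 281)
10^4 = (10^2)^2 ≡ 100^2 = 10000 ≡ 165 (mod 281)
10^8 = (10^4)^2 ≡ 165^2 = 27225 ≡ 249 (mod 281)
10^16 = (10^8)^2 ≡ 249^2 = 62001 ≡ 181 (mod 281)
10^19 = 10^16 · 10^2 · 10^1 ≡ 181 · 100 · 10 ≡ 36 (mod 281).
So M = 36. Giulia computes K = M^18 mod 281.
36^1 ≡ 36 (mod 281)
36^2 = (36^1)^2 ≡ 36^2 = 1296 ≡ 172 (mod 281)
36^4 = (36^2)^2 ≡ 172^2 = 29584 ≡ 79 (mod 281)
36^8 = (36^4)^2 ≡ 79^2 = 6241 ≡ 59 (mod 281)
36^16 = (36^8)^2 ≡ 59^2 = 3481 ≡ 109 (mod 281)
36^18 = 36^16 · 36^2 ≡ 109 · 172 ≡ 202 (mod 281).

202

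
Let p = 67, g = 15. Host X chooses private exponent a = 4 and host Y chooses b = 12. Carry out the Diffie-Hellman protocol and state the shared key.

40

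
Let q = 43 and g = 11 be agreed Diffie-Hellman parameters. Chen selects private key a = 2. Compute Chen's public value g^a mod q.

35

Public value = 11^2 mod 43.
11^1 ≡ 11 (mod 43)
11^2 = (11^1)^2 ≡ 11^2 = 121 ≡ 35 (mod 43)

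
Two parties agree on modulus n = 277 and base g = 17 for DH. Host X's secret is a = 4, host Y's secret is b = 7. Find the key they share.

Host Y sends B = g^b mod n = 17^7 mod 277.
17^1 ≡ 17 (mod 277)
17^2 = (17^1)^2 ≡ 17^2 = 289 ≡ 12 (mod 277)
17^4 = (17^2)^2 ≡ 12^2 = 144 ≡ 144 (mod 277)
17^7 = 17^4 · 17^2 · 17^1 ≡ 144 · 12 · 17 ≡ 14 (mod 277).
So B = 14. Host X then computes K = B^a mod n = 14^4 mod 277.
14^1 ≡ 14 (mod 277)
14^2 = (14^1)^2 ≡ 14^2 = 196 ≡ 196 (mod 277)
14^4 = (14^2)^2 ≡ 196^2 = 38416 ≡ 190 (mod 277)

190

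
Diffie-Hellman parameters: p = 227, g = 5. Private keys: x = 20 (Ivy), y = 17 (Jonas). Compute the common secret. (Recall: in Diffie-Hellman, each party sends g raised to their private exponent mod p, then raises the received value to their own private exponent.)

Ivy sends A = g^x mod p = 5^20 mod 227.
5^1 ≡ 5 (mod 227)
5^2 = (5^1)^2 ≡ 5^2 = 25 ≡ 25 (mod 227)
5^4 = (5^2)^2 ≡ 25^2 = 625 ≡ 171 (mod 227)
5^8 = (5^4)^2 ≡ 171^2 = 29241 ≡ 185 (mod 227)
5^16 = (5^8)^2 ≡ 185^2 = 34225 ≡ 175 (mod 227)
5^20 = 5^16 · 5^4 ≡ 175 · 171 ≡ 188 (mod 227).
So A = 188. Jonas then computes K = A^y mod p = 188^17 mod 227.
188^1 ≡ 188 (mod 227)
188^2 = (188^1)^2 ≡ 188^2 = 35344 ≡ 159 (mod 227)
188^4 = (188^2)^2 ≡ 159^2 = 25281 ≡ 84 (mod 227)
188^8 = (188^4)^2 ≡ 84^2 = 7056 ≡ 19 (mod 227)
188^16 = (188^8)^2 ≡ 19^2 = 361 ≡ 134 (mod 227)
188^17 = 188^16 · 188^1 ≡ 134 · 188 ≡ 222 (mod 227).

222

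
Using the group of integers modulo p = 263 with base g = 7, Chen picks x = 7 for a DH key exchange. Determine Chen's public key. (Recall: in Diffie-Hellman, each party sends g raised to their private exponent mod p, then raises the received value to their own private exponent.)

Public value = 7^7 mod 263.
7^1 ≡ 7 (mod 263)
7^2 = (7^1)^2 ≡ 7^2 = 49 ≡ 49 (mod 263)
7^4 = (7^2)^2 ≡ 49^2 = 2401 ≡ 34 (mod 263)
7^7 = 7^4 · 7^2 · 7^1 ≡ 34 · 49 · 7 ≡ 90 (mod 263).

90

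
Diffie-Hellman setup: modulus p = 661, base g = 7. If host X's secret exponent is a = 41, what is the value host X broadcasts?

Public value = 7^41 mod 661.
7^1 ≡ 7 (mod 661)
7^2 = (7^1)^2 ≡ 7^2 = 49 ≡ 49 (mod 661)
7^4 = (7^2)^2 ≡ 49^2 = 2401 ≡ 418 (mod 661)
7^8 = (7^4)^2 ≡ 418^2 = 174724 ≡ 220 (mod 661)
7^16 = (7^8)^2 ≡ 220^2 = 48400 ≡ 147 (mod 661)
7^32 = (7^16)^2 ≡ 147^2 = 21609 ≡ 457 (mod 661)
7^41 = 7^32 · 7^8 · 7^1 ≡ 457 · 220 · 7 ≡ 476 (mod 661).

476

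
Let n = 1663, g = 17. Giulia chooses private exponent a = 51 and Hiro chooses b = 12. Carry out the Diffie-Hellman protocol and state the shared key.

340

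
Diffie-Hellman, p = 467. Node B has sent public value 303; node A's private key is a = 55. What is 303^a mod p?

Shared key K = 303^55 mod 467.
303^1 ≡ 303 (mod 467)
303^2 = (303^1)^2 ≡ 303^2 = 91809 ≡ 277 (mod 467)
303^4 = (303^2)^2 ≡ 277^2 = 76729 ≡ 141 (mod 467)
303^8 = (303^4)^2 ≡ 141^2 = 19881 ≡ 267 (mod 467)
303^16 = (303^8)^2 ≡ 267^2 = 71289 ≡ 305 (mod 467)
303^32 = (303^16)^2 ≡ 305^2 = 93025 ≡ 92 (mod 467)
303^55 = 303^32 · 303^16 · 303^4 · 303^2 · 303^1 ≡ 92 · 305 · 141 · 277 · 303 ≡ 26 (mod 467).

26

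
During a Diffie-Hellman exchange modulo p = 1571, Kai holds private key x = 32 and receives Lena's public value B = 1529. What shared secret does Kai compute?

Shared key K = 1529^32 mod 1571.
1529^1 ≡ 1529 (mod 1571)
1529^2 = (1529^1)^2 ≡ 1529^2 = 2337841 ≡ 193 (mod 1571)
1529^4 = (1529^2)^2 ≡ 193^2 = 37249 ≡ 1116 (mod 1571)
1529^8 = (1529^4)^2 ≡ 1116^2 = 1245456 ≡ 1224 (mod 1571)
1529^16 = (1529^8)^2 ≡ 1224^2 = 1498176 ≡ 1013 (mod 1571)
1529^32 = (1529^16)^2 ≡ 1013^2 = 1026169 ≡ 306 (mod 1571)

306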